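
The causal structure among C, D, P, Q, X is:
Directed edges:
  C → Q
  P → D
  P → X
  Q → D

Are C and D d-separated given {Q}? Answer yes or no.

Yes — C ⊥ D | {Q}.

Bayes-Ball from C | {Q} reaches ∅.
D ∉ reach(C|{Q}) ⇒ C ⊥ D | {Q}.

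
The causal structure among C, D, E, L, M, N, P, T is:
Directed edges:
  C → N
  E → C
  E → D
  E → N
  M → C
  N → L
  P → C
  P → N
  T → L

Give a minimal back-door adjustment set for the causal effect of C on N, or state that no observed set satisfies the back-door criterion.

C→N: minimal back-door set {E, P}.

desc(C)\{C}={L,N}; candidates ⊆ {D,E,M,P,T}.
size 0: {}; under {} C still reaches {D,E,L,M,N,P} ∋ N.
size 1: {D}, {E}, {M} …(+2); under {D} C still reaches {E,L,M,N,P} ∋ N.
{E,P}: C⊥N given {E,P} in G with C→· removed — back-door holds.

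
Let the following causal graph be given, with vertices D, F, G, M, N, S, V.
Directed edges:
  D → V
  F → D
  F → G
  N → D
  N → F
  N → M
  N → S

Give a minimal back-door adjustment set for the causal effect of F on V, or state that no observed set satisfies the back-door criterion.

desc(F)\{F}={D,G,V}; candidates ⊆ {M,N,S}.
size 0: {}; under {} F still reaches {D,M,N,S,V} ∋ V.
{N}: F⊥V given {N} in G with F→· removed — back-door holds.

F→V: minimal back-door set {N}.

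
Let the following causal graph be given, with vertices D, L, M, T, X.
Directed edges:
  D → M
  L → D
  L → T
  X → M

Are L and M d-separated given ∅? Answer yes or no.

No — L and M are d-connected given ∅.

Bayes-Ball from L | ∅ reaches {D,M,T}.
M ∈ reach(L|∅) ⇒ L ⊥̸ M | ∅.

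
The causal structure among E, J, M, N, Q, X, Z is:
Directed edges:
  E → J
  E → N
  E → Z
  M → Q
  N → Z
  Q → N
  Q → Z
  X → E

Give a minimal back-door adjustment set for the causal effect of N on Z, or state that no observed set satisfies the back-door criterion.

N→Z: minimal back-door set {E, Q}.

desc(N)\{N}={Z}; candidates ⊆ {E,J,M,Q,X}.
size 0: {}; under {} N still reaches {E,J,M,Q,X,Z} ∋ Z.
size 1: {E}, {J}, {M} …(+2); under {E} N still reaches {M,Q,Z} ∋ Z.
{E,Q}: N⊥Z given {E,Q} in G with N→· removed — back-door holds.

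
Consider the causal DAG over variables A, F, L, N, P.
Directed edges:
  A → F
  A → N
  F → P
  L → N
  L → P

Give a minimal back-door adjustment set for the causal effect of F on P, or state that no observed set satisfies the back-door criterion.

F→P: minimal back-door set ∅.

desc(F)\{F}={P}; candidates ⊆ {A,L,N}.
∅: F⊥P given ∅ in G with F→· removed — back-door holds.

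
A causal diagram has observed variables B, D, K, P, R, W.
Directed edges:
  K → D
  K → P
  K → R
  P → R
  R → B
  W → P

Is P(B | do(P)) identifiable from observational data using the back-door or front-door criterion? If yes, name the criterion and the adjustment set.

desc(P)\{P}={B,R}; candidates ⊆ {D,K,W}.
size 0: {}; under {} P still reaches {B,D,K,R,W} ∋ B.
{K}: P⊥B given {K} in G with P→· removed — back-door holds.
P(B|do(P)) = Σ_{K} P(B|P,K)·P(K).

P(B|do(P)): backdoor, adjust for {K}.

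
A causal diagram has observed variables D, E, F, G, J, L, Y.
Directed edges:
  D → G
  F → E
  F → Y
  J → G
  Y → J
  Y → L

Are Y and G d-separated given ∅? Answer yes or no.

Bayes-Ball from Y | ∅ reaches {E,F,G,J,L}.
G ∈ reach(Y|∅) ⇒ Y ⊥̸ G | ∅.

No — Y and G are d-connected given ∅.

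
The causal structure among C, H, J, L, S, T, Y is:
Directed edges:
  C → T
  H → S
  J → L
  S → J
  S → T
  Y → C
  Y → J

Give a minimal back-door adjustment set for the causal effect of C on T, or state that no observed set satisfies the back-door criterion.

desc(C)\{C}={T}; candidates ⊆ {H,J,L,S,Y}.
∅: C⊥T given ∅ in G with C→· removed — back-door holds.

C→T: minimal back-door set ∅.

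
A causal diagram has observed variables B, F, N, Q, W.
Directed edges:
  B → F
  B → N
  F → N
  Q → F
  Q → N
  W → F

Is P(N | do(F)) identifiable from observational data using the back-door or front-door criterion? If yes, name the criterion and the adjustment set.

P(N|do(F)): backdoor, adjust for {B, Q}.

desc(F)\{F}={N}; candidates ⊆ {B,Q,W}.
size 0: {}; under {} F still reaches {B,N,Q,W} ∋ N.
size 1: {B}, {Q}, {W}; under {B} F still reaches {N,Q,W} ∋ N.
{B,Q}: F⊥N given {B,Q} in G with F→· removed — back-door holds.
P(N|do(F)) = Σ_{B,Q} P(N|F,B,Q)·P(B,Q).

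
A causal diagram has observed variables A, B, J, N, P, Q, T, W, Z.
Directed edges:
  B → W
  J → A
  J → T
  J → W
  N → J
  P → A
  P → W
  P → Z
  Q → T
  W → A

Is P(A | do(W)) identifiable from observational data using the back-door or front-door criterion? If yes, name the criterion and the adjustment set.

P(A|do(W)): backdoor, adjust for {J, P}.

desc(W)\{W}={A}; candidates ⊆ {B,J,N,P,Q,T,Z}.
size 0: {}; under {} W still reaches {A,B,J,N,P,T,Z} ∋ A.
size 1: {B}, {J}, {N} …(+4); under {B} W still reaches {A,J,N,P,T,Z} ∋ A.
{J,P}: W⊥A given {J,P} in G with W→· removed — back-door holds.
P(A|do(W)) = Σ_{J,P} P(A|W,J,P)·P(J,P).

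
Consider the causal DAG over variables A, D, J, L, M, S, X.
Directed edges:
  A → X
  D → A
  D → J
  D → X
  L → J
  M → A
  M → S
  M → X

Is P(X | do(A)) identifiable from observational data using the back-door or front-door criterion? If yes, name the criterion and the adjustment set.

desc(A)\{A}={X}; candidates ⊆ {D,J,L,M,S}.
size 0: {}; under {} A still reaches {D,J,M,S,X} ∋ X.
size 1: {D}, {J}, {L} …(+2); under {D} A still reaches {M,S,X} ∋ X.
{D,M}: A⊥X given {D,M} in G with A→· removed — back-door holds.
P(X|do(A)) = Σ_{D,M} P(X|A,D,M)·P(D,M).

P(X|do(A)): backdoor, adjust for {D, M}.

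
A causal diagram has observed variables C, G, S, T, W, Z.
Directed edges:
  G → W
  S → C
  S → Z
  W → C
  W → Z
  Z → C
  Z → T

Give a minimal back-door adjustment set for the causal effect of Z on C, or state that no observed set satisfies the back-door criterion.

desc(Z)\{Z}={C,T}; candidates ⊆ {G,S,W}.
size 0: {}; under {} Z still reaches {C,G,S,W} ∋ C.
size 1: {G}, {S}, {W}; under {G} Z still reaches {C,S,W} ∋ C.
{S,W}: Z⊥C given {S,W} in G with Z→· removed — back-door holds.

Z→C: minimal back-door set {S, W}.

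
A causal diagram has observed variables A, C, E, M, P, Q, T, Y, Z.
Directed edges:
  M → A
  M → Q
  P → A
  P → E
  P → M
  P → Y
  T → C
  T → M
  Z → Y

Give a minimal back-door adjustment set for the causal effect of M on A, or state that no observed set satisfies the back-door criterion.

desc(M)\{M}={A,Q}; candidates ⊆ {C,E,P,T,Y,Z}.
size 0: {}; under {} M still reaches {A,C,E,P,T,Y} ∋ A.
{P}: M⊥A given {P} in G with M→· removed — back-door holds.

M→A: minimal back-door set {P}.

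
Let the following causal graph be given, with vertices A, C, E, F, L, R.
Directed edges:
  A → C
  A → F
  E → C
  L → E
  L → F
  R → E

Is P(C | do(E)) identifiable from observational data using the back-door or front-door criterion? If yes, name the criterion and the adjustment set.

desc(E)\{E}={C}; candidates ⊆ {A,F,L,R}.
∅: E⊥C given ∅ in G with E→· removed — back-door holds.
P(C|do(E)) = P(C|E) — no adjustment needed.

P(C|do(E)): backdoor, adjust for ∅.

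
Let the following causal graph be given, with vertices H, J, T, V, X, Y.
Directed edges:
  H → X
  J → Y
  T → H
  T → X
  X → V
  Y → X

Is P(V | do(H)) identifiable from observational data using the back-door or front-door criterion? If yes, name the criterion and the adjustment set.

P(V|do(H)): backdoor, adjust for {T}.

desc(H)\{H}={V,X}; candidates ⊆ {J,T,Y}.
size 0: {}; under {} H still reaches {T,V,X} ∋ V.
{T}: H⊥V given {T} in G with H→· removed — back-door holds.
P(V|do(H)) = Σ_{T} P(V|H,T)·P(T).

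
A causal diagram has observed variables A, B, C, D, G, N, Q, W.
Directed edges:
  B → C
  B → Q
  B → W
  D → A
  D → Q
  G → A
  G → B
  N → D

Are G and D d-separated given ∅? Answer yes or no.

Yes — G ⊥ D | ∅.

Bayes-Ball from G | ∅ reaches {A,B,C,Q,W}.
D ∉ reach(G|∅) ⇒ G ⊥ D | ∅.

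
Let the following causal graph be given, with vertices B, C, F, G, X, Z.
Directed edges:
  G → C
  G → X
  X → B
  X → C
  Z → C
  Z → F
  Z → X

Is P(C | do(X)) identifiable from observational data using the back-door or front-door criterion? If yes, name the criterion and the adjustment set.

P(C|do(X)): backdoor, adjust for {G, Z}.

desc(X)\{X}={B,C}; candidates ⊆ {F,G,Z}.
size 0: {}; under {} X still reaches {C,F,G,Z} ∋ C.
size 1: {F}, {G}, {Z}; under {F} X still reaches {C,G,Z} ∋ C.
{G,Z}: X⊥C given {G,Z} in G with X→· removed — back-door holds.
P(C|do(X)) = Σ_{G,Z} P(C|X,G,Z)·P(G,Z).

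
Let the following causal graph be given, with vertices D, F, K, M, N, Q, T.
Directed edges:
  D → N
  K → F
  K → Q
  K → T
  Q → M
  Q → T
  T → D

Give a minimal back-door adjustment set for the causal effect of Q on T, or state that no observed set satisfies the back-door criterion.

desc(Q)\{Q}={D,M,N,T}; candidates ⊆ {F,K}.
size 0: {}; under {} Q still reaches {D,F,K,N,T} ∋ T.
{K}: Q⊥T given {K} in G with Q→· removed — back-door holds.

Q→T: minimal back-door set {K}.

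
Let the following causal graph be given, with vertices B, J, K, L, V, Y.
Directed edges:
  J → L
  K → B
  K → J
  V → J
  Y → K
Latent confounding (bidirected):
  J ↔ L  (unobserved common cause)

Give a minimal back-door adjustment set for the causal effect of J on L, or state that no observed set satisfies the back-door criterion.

desc(J)\{J}={L}; candidates ⊆ {B,K,V,Y}.
J↔L: latent back-door arc(s) into J.
size 0: {}; under {} J still reaches {B,K,L,V,Y} ∋ L.
size 1: {B}, {K}, {V} …(+1); under {B} J still reaches {K,L,V,Y} ∋ L.
size 2: {B,K}, {B,V}, {B,Y} …(+3); under {B,K} J still reaches {L,V} ∋ L.
J↔L cannot be blocked by any observed set — no back-door set.

J→L: no observed back-door set.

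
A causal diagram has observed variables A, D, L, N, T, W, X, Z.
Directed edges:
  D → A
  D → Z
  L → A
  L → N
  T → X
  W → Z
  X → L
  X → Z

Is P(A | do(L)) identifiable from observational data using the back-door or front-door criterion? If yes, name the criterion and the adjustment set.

P(A|do(L)): backdoor, adjust for ∅.

desc(L)\{L}={A,N}; candidates ⊆ {D,T,W,X,Z}.
∅: L⊥A given ∅ in G with L→· removed — back-door holds.
P(A|do(L)) = P(A|L) — no adjustment needed.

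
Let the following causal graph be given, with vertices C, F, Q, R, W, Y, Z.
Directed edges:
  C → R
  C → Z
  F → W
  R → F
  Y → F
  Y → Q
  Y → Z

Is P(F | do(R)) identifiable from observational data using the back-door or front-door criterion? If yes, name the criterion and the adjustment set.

desc(R)\{R}={F,W}; candidates ⊆ {C,Q,Y,Z}.
∅: R⊥F given ∅ in G with R→· removed — back-door holds.
P(F|do(R)) = P(F|R) — no adjustment needed.

P(F|do(R)): backdoor, adjust for ∅.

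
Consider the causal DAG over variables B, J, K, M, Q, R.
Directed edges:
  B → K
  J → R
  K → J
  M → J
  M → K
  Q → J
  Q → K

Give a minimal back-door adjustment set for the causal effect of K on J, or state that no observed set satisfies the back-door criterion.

K→J: minimal back-door set {M, Q}.

desc(K)\{K}={J,R}; candidates ⊆ {B,M,Q}.
size 0: {}; under {} K still reaches {B,J,M,Q,R} ∋ J.
size 1: {B}, {M}, {Q}; under {B} K still reaches {J,M,Q,R} ∋ J.
{M,Q}: K⊥J given {M,Q} in G with K→· removed — back-door holds.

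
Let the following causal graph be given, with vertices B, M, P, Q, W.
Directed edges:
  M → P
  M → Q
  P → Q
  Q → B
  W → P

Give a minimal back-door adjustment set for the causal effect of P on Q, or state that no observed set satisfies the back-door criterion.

desc(P)\{P}={B,Q}; candidates ⊆ {M,W}.
size 0: {}; under {} P still reaches {B,M,Q,W} ∋ Q.
{M}: P⊥Q given {M} in G with P→· removed — back-door holds.

P→Q: minimal back-door set {M}.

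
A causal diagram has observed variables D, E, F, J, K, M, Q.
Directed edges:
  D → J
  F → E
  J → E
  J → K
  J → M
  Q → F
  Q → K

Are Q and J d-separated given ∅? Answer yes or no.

Yes — Q ⊥ J | ∅.

Bayes-Ball from Q | ∅ reaches {E,F,K}.
J ∉ reach(Q|∅) ⇒ Q ⊥ J | ∅.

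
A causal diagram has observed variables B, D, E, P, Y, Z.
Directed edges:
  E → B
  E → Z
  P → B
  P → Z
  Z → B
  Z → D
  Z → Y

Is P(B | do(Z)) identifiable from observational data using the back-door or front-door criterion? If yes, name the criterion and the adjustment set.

desc(Z)\{Z}={B,D,Y}; candidates ⊆ {E,P}.
size 0: {}; under {} Z still reaches {B,E,P} ∋ B.
size 1: {E}, {P}; under {E} Z still reaches {B,P} ∋ B.
{E,P}: Z⊥B given {E,P} in G with Z→· removed — back-door holds.
P(B|do(Z)) = Σ_{E,P} P(B|Z,E,P)·P(E,P).

P(B|do(Z)): backdoor, adjust for {E, P}.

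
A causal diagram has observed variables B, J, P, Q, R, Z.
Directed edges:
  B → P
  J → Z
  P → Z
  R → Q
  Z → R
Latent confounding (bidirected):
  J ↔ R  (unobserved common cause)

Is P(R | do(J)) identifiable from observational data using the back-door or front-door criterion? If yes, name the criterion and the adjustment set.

P(R|do(J)): frontdoor, adjust for {Z}.

desc(J)\{J}={Q,R,Z}; candidates ⊆ {B,P}.
J↔R: latent back-door arc(s) into J.
size 0: {}; under {} J still reaches {Q,R} ∋ R.
size 1: {B}, {P}; under {B} J still reaches {Q,R} ∋ R.
size 2: {B,P}; under {B,P} J still reaches {Q,R} ∋ R.
J↔R cannot be blocked by any observed set — no back-door set.
{Z}: (i) intercepts every directed J→R path; (ii) no back-door J→{Z}; (iii) {J} blocks every back-door {Z}→R. Front-door holds.
P(R|do(J)) = Σ_{Z} P(Z|J) Σ_{J'} P(R|Z,J')P(J').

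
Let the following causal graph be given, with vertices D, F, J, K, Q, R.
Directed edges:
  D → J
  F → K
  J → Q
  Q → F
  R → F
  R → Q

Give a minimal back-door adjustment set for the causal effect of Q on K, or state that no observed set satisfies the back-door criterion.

desc(Q)\{Q}={F,K}; candidates ⊆ {D,J,R}.
size 0: {}; under {} Q still reaches {D,F,J,K,R} ∋ K.
{R}: Q⊥K given {R} in G with Q→· removed — back-door holds.

Q→K: minimal back-door set {R}.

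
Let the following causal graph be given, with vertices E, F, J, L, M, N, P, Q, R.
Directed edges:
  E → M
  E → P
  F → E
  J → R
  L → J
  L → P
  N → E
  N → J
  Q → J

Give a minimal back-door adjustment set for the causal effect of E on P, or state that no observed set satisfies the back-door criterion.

desc(E)\{E}={M,P}; candidates ⊆ {F,J,L,N,Q,R}.
∅: E⊥P given ∅ in G with E→· removed — back-door holds.

E→P: minimal back-door set ∅.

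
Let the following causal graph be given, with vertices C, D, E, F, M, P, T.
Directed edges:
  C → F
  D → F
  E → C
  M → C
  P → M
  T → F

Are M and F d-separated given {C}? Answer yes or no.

Bayes-Ball from M | {C} reaches {E,P}.
F ∉ reach(M|{C}) ⇒ M ⊥ F | {C}.

Yes — M ⊥ F | {C}.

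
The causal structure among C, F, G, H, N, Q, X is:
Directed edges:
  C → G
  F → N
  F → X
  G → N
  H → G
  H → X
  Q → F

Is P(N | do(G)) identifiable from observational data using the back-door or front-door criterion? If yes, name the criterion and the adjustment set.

desc(G)\{G}={N}; candidates ⊆ {C,F,H,Q,X}.
∅: G⊥N given ∅ in G with G→· removed — back-door holds.
P(N|do(G)) = P(N|G) — no adjustment needed.

P(N|do(G)): backdoor, adjust for ∅.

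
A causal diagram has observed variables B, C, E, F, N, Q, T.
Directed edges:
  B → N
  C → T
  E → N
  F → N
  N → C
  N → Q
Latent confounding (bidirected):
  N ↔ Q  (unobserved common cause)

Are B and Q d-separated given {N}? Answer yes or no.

No — B and Q are d-connected given {N}.

Bayes-Ball from B | {N} reaches {E,F,Q}.
Q ∈ reach(B|{N}) ⇒ B ⊥̸ Q | {N}.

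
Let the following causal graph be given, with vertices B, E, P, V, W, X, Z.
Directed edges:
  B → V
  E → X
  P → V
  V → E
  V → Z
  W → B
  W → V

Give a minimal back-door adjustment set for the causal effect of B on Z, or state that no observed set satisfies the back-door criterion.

desc(B)\{B}={E,V,X,Z}; candidates ⊆ {P,W}.
size 0: {}; under {} B still reaches {E,V,W,X,Z} ∋ Z.
{W}: B⊥Z given {W} in G with B→· removed — back-door holds.

B→Z: minimal back-door set {W}.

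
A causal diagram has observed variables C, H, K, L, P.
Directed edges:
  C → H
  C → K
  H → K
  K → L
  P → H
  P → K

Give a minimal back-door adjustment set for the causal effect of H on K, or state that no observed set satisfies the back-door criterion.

H→K: minimal back-door set {C, P}.

desc(H)\{H}={K,L}; candidates ⊆ {C,P}.
size 0: {}; under {} H still reaches {C,K,L,P} ∋ K.
size 1: {C}, {P}; under {C} H still reaches {K,L,P} ∋ K.
{C,P}: H⊥K given {C,P} in G with H→· removed — back-door holds.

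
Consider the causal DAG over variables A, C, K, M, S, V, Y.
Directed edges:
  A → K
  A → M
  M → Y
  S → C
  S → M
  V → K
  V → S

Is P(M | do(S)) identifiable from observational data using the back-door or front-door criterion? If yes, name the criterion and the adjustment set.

P(M|do(S)): backdoor, adjust for ∅.

desc(S)\{S}={C,M,Y}; candidates ⊆ {A,K,V}.
∅: S⊥M given ∅ in G with S→· removed — back-door holds.
P(M|do(S)) = P(M|S) — no adjustment needed.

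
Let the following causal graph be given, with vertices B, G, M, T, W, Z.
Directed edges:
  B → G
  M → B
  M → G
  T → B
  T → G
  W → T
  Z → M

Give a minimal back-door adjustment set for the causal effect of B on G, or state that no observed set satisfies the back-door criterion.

B→G: minimal back-door set {M, T}.

desc(B)\{B}={G}; candidates ⊆ {M,T,W,Z}.
size 0: {}; under {} B still reaches {G,M,T,W,Z} ∋ G.
size 1: {M}, {T}, {W} …(+1); under {M} B still reaches {G,T,W} ∋ G.
{M,T}: B⊥G given {M,T} in G with B→· removed — back-door holds.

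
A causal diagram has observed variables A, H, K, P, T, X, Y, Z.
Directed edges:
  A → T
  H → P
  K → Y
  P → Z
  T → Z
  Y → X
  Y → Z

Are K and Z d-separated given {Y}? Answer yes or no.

Yes — K ⊥ Z | {Y}.

Bayes-Ball from K | {Y} reaches ∅.
Z ∉ reach(K|{Y}) ⇒ K ⊥ Z | {Y}.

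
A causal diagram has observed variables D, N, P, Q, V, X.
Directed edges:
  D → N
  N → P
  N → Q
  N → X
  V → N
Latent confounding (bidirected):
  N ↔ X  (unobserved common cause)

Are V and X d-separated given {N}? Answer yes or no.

Bayes-Ball from V | {N} reaches {D,X}.
X ∈ reach(V|{N}) ⇒ V ⊥̸ X | {N}.

No — V and X are d-connected given {N}.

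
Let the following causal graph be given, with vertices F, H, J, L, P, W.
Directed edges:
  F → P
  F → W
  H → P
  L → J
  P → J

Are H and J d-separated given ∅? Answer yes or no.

Bayes-Ball from H | ∅ reaches {J,P}.
J ∈ reach(H|∅) ⇒ H ⊥̸ J | ∅.

No — H and J are d-connected given ∅.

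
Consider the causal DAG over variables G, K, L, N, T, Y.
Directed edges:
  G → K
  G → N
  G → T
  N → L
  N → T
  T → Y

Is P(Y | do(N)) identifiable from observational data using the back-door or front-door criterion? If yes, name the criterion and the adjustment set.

desc(N)\{N}={L,T,Y}; candidates ⊆ {G,K}.
size 0: {}; under {} N still reaches {G,K,T,Y} ∋ Y.
{G}: N⊥Y given {G} in G with N→· removed — back-door holds.
P(Y|do(N)) = Σ_{G} P(Y|N,G)·P(G).

P(Y|do(N)): backdoor, adjust for {G}.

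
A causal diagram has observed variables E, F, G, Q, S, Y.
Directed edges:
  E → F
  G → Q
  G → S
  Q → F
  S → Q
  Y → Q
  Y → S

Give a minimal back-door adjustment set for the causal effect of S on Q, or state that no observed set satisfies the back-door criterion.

desc(S)\{S}={F,Q}; candidates ⊆ {E,G,Y}.
size 0: {}; under {} S still reaches {F,G,Q,Y} ∋ Q.
size 1: {E}, {G}, {Y}; under {E} S still reaches {F,G,Q,Y} ∋ Q.
{G,Y}: S⊥Q given {G,Y} in G with S→· removed — back-door holds.

S→Q: minimal back-door set {G, Y}.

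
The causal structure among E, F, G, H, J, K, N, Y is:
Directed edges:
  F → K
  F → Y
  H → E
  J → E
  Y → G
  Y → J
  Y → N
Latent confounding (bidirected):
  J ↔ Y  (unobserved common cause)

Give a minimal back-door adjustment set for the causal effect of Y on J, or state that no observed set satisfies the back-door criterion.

Y→J: no observed back-door set.

desc(Y)\{Y}={E,G,J,N}; candidates ⊆ {F,H,K}.
Y↔J: latent back-door arc(s) into Y.
size 0: {}; under {} Y still reaches {E,F,J,K} ∋ J.
size 1: {F}, {H}, {K}; under {F} Y still reaches {E,J} ∋ J.
size 2: {F,H}, {F,K}, {H,K}; under {F,H} Y still reaches {E,J} ∋ J.
Y↔J cannot be blocked by any observed set — no back-door set.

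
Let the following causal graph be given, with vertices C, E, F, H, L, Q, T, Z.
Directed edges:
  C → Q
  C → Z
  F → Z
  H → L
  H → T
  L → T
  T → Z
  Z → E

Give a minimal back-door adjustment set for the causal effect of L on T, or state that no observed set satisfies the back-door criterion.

L→T: minimal back-door set {H}.

desc(L)\{L}={E,T,Z}; candidates ⊆ {C,F,H,Q}.
size 0: {}; under {} L still reaches {E,H,T,Z} ∋ T.
{H}: L⊥T given {H} in G with L→· removed — back-door holds.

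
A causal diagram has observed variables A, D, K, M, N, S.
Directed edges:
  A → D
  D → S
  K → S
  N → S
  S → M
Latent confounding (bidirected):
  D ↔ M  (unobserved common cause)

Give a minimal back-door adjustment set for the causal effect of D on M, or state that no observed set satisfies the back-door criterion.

desc(D)\{D}={M,S}; candidates ⊆ {A,K,N}.
D↔M: latent back-door arc(s) into D.
size 0: {}; under {} D still reaches {A,M} ∋ M.
size 1: {A}, {K}, {N}; under {A} D still reaches {M} ∋ M.
size 2: {A,K}, {A,N}, {K,N}; under {A,K} D still reaches {M} ∋ M.
D↔M cannot be blocked by any observed set — no back-door set.

D→M: no observed back-door set.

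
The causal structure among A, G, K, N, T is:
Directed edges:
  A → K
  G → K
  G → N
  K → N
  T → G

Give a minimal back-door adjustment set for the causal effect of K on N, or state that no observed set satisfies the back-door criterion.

desc(K)\{K}={N}; candidates ⊆ {A,G,T}.
size 0: {}; under {} K still reaches {A,G,N,T} ∋ N.
{G}: K⊥N given {G} in G with K→· removed — back-door holds.

K→N: minimal back-door set {G}.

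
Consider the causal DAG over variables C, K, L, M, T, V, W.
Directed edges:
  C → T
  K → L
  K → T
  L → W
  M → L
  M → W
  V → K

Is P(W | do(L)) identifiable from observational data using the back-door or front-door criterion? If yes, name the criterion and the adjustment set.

desc(L)\{L}={W}; candidates ⊆ {C,K,M,T,V}.
size 0: {}; under {} L still reaches {K,M,T,V,W} ∋ W.
{M}: L⊥W given {M} in G with L→· removed — back-door holds.
P(W|do(L)) = Σ_{M} P(W|L,M)·P(M).

P(W|do(L)): backdoor, adjust for {M}.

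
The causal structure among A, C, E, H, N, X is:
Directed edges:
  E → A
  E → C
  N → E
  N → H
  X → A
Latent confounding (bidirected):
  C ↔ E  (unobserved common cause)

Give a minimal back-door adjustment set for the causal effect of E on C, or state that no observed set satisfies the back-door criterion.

E→C: no observed back-door set.

desc(E)\{E}={A,C}; candidates ⊆ {H,N,X}.
E↔C: latent back-door arc(s) into E.
size 0: {}; under {} E still reaches {C,H,N} ∋ C.
size 1: {H}, {N}, {X}; under {H} E still reaches {C,N} ∋ C.
size 2: {H,N}, {H,X}, {N,X}; under {H,N} E still reaches {C} ∋ C.
E↔C cannot be blocked by any observed set — no back-door set.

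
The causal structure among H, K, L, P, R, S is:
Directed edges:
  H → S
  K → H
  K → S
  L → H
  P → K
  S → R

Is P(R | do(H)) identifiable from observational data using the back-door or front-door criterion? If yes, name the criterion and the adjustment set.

desc(H)\{H}={R,S}; candidates ⊆ {K,L,P}.
size 0: {}; under {} H still reaches {K,L,P,R,S} ∋ R.
{K}: H⊥R given {K} in G with H→· removed — back-door holds.
P(R|do(H)) = Σ_{K} P(R|H,K)·P(K).

P(R|do(H)): backdoor, adjust for {K}.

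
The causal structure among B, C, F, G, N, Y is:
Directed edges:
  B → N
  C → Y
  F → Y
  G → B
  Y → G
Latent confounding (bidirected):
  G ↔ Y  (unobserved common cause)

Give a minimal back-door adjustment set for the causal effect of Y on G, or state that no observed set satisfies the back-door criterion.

desc(Y)\{Y}={B,G,N}; candidates ⊆ {C,F}.
Y↔G: latent back-door arc(s) into Y.
size 0: {}; under {} Y still reaches {B,C,F,G,N} ∋ G.
size 1: {C}, {F}; under {C} Y still reaches {B,F,G,N} ∋ G.
size 2: {C,F}; under {C,F} Y still reaches {B,G,N} ∋ G.
Y↔G cannot be blocked by any observed set — no back-door set.

Y→G: no observed back-door set.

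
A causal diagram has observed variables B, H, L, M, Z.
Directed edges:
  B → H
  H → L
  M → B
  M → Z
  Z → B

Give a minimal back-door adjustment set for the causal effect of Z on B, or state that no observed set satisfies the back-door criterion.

desc(Z)\{Z}={B,H,L}; candidates ⊆ {M}.
size 0: {}; under {} Z still reaches {B,H,L,M} ∋ B.
{M}: Z⊥B given {M} in G with Z→· removed — back-door holds.

Z→B: minimal back-door set {M}.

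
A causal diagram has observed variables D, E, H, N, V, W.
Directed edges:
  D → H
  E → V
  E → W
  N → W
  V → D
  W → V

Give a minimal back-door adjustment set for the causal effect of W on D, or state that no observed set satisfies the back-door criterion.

desc(W)\{W}={D,H,V}; candidates ⊆ {E,N}.
size 0: {}; under {} W still reaches {D,E,H,N,V} ∋ D.
{E}: W⊥D given {E} in G with W→· removed — back-door holds.

W→D: minimal back-door set {E}.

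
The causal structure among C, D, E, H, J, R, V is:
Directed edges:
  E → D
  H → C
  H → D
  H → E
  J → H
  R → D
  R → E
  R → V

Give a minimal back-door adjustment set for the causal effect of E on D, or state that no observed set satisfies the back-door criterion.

E→D: minimal back-door set {H, R}.

desc(E)\{E}={D}; candidates ⊆ {C,H,J,R,V}.
size 0: {}; under {} E still reaches {C,D,H,J,R,V} ∋ D.
size 1: {C}, {H}, {J} …(+2); under {C} E still reaches {D,H,J,R,V} ∋ D.
{H,R}: E⊥D given {H,R} in G with E→· removed — back-door holds.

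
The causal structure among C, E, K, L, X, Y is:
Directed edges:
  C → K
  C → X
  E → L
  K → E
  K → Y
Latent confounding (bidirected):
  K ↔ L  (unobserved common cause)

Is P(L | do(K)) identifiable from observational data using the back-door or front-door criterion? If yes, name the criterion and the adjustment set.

desc(K)\{K}={E,L,Y}; candidates ⊆ {C,X}.
K↔L: latent back-door arc(s) into K.
size 0: {}; under {} K still reaches {C,L,X} ∋ L.
size 1: {C}, {X}; under {C} K still reaches {L} ∋ L.
size 2: {C,X}; under {C,X} K still reaches {L} ∋ L.
K↔L cannot be blocked by any observed set — no back-door set.
{E}: (i) intercepts every directed K→L path; (ii) no back-door K→{E}; (iii) {K} blocks every back-door {E}→L. Front-door holds.
P(L|do(K)) = Σ_{E} P(E|K) Σ_{K'} P(L|E,K')P(K').

P(L|do(K)): frontdoor, adjust for {E}.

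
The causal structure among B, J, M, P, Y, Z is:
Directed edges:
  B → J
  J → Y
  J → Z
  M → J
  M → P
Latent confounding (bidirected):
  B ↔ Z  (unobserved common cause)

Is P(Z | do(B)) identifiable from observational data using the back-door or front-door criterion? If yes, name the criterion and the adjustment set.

P(Z|do(B)): frontdoor, adjust for {J}.

desc(B)\{B}={J,Y,Z}; candidates ⊆ {M,P}.
B↔Z: latent back-door arc(s) into B.
size 0: {}; under {} B still reaches {Z} ∋ Z.
size 1: {M}, {P}; under {M} B still reaches {Z} ∋ Z.
size 2: {M,P}; under {M,P} B still reaches {Z} ∋ Z.
B↔Z cannot be blocked by any observed set — no back-door set.
{J}: (i) intercepts every directed B→Z path; (ii) no back-door B→{J}; (iii) {B} blocks every back-door {J}→Z. Front-door holds.
P(Z|do(B)) = Σ_{J} P(J|B) Σ_{B'} P(Z|J,B')P(B').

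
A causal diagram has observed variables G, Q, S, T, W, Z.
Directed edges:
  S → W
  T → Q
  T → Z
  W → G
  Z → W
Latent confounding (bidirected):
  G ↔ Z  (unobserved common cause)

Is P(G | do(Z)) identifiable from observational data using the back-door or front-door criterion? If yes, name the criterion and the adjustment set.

desc(Z)\{Z}={G,W}; candidates ⊆ {Q,S,T}.
Z↔G: latent back-door arc(s) into Z.
size 0: {}; under {} Z still reaches {G,Q,T} ∋ G.
size 1: {Q}, {S}, {T}; under {Q} Z still reaches {G,T} ∋ G.
size 2: {Q,S}, {Q,T}, {S,T}; under {Q,S} Z still reaches {G,T} ∋ G.
Z↔G cannot be blocked by any observed set — no back-door set.
{W}: (i) intercepts every directed Z→G path; (ii) no back-door Z→{W}; (iii) {Z} blocks every back-door {W}→G. Front-door holds.
P(G|do(Z)) = Σ_{W} P(W|Z) Σ_{Z'} P(G|W,Z')P(Z').

P(G|do(Z)): frontdoor, adjust for {W}.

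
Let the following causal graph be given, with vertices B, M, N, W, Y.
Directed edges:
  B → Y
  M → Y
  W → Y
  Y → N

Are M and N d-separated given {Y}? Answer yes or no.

Bayes-Ball from M | {Y} reaches {B,W}.
N ∉ reach(M|{Y}) ⇒ M ⊥ N | {Y}.

Yes — M ⊥ N | {Y}.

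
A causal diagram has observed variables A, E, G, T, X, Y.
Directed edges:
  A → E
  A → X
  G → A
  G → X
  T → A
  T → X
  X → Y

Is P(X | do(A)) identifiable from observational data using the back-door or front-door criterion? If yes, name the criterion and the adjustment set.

P(X|do(A)): backdoor, adjust for {G, T}.

desc(A)\{A}={E,X,Y}; candidates ⊆ {G,T}.
size 0: {}; under {} A still reaches {G,T,X,Y} ∋ X.
size 1: {G}, {T}; under {G} A still reaches {T,X,Y} ∋ X.
{G,T}: A⊥X given {G,T} in G with A→· removed — back-door holds.
P(X|do(A)) = Σ_{G,T} P(X|A,G,T)·P(G,T).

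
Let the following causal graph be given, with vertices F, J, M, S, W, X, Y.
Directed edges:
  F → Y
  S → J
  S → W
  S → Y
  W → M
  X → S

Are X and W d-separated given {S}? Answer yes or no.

Yes — X ⊥ W | {S}.

Bayes-Ball from X | {S} reaches ∅.
W ∉ reach(X|{S}) ⇒ X ⊥ W | {S}.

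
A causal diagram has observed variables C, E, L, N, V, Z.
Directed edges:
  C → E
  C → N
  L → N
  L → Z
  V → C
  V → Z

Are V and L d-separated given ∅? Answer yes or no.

Yes — V ⊥ L | ∅.

Bayes-Ball from V | ∅ reaches {C,E,N,Z}.
L ∉ reach(V|∅) ⇒ V ⊥ L | ∅.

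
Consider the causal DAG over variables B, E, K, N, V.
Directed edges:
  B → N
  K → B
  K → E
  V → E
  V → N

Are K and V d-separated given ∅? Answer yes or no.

Bayes-Ball from K | ∅ reaches {B,E,N}.
V ∉ reach(K|∅) ⇒ K ⊥ V | ∅.

Yes — K ⊥ V | ∅.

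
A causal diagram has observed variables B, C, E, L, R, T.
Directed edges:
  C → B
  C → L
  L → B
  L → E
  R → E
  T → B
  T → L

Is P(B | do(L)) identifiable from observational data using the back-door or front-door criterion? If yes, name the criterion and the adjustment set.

desc(L)\{L}={B,E}; candidates ⊆ {C,R,T}.
size 0: {}; under {} L still reaches {B,C,T} ∋ B.
size 1: {C}, {R}, {T}; under {C} L still reaches {B,T} ∋ B.
{C,T}: L⊥B given {C,T} in G with L→· removed — back-door holds.
P(B|do(L)) = Σ_{C,T} P(B|L,C,T)·P(C,T).

P(B|do(L)): backdoor, adjust for {C, T}.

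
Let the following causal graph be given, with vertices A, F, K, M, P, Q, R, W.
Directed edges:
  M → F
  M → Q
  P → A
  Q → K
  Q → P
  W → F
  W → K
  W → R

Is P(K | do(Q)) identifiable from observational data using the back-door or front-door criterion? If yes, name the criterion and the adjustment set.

desc(Q)\{Q}={A,K,P}; candidates ⊆ {F,M,R,W}.
∅: Q⊥K given ∅ in G with Q→· removed — back-door holds.
P(K|do(Q)) = P(K|Q) — no adjustment needed.

P(K|do(Q)): backdoor, adjust for ∅.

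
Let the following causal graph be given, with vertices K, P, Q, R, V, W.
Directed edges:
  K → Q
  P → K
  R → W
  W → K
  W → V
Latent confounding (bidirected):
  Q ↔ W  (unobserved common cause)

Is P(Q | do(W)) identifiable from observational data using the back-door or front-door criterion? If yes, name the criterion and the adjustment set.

desc(W)\{W}={K,Q,V}; candidates ⊆ {P,R}.
W↔Q: latent back-door arc(s) into W.
size 0: {}; under {} W still reaches {Q,R} ∋ Q.
size 1: {P}, {R}; under {P} W still reaches {Q,R} ∋ Q.
size 2: {P,R}; under {P,R} W still reaches {Q} ∋ Q.
W↔Q cannot be blocked by any observed set — no back-door set.
{K}: (i) intercepts every directed W→Q path; (ii) no back-door W→{K}; (iii) {W} blocks every back-door {K}→Q. Front-door holds.
P(Q|do(W)) = Σ_{K} P(K|W) Σ_{W'} P(Q|K,W')P(W').

P(Q|do(W)): frontdoor, adjust for {K}.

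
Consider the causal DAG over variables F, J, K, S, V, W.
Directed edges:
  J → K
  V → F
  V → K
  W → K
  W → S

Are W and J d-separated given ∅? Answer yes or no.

Yes — W ⊥ J | ∅.

Bayes-Ball from W | ∅ reaches {K,S}.
J ∉ reach(W|∅) ⇒ W ⊥ J | ∅.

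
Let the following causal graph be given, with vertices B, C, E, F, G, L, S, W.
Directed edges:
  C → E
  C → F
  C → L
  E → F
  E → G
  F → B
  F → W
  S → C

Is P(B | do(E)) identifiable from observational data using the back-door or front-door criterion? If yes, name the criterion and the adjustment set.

P(B|do(E)): backdoor, adjust for {C}.

desc(E)\{E}={B,F,G,W}; candidates ⊆ {C,L,S}.
size 0: {}; under {} E still reaches {B,C,F,L,S,W} ∋ B.
{C}: E⊥B given {C} in G with E→· removed — back-door holds.
P(B|do(E)) = Σ_{C} P(B|E,C)·P(C).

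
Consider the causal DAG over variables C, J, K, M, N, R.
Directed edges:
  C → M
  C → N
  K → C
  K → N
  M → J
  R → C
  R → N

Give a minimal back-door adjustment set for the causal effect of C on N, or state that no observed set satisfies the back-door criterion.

desc(C)\{C}={J,M,N}; candidates ⊆ {K,R}.
size 0: {}; under {} C still reaches {K,N,R} ∋ N.
size 1: {K}, {R}; under {K} C still reaches {N,R} ∋ N.
{K,R}: C⊥N given {K,R} in G with C→· removed — back-door holds.

C→N: minimal back-door set {K, R}.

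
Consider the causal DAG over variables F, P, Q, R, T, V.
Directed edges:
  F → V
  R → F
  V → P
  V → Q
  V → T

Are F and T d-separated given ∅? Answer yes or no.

Bayes-Ball from F | ∅ reaches {P,Q,R,T,V}.
T ∈ reach(F|∅) ⇒ F ⊥̸ T | ∅.

No — F and T are d-connected given ∅.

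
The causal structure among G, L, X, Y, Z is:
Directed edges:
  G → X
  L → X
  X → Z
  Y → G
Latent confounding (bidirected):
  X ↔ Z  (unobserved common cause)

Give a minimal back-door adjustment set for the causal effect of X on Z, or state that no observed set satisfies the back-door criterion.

X→Z: no observed back-door set.

desc(X)\{X}={Z}; candidates ⊆ {G,L,Y}.
X↔Z: latent back-door arc(s) into X.
size 0: {}; under {} X still reaches {G,L,Y,Z} ∋ Z.
size 1: {G}, {L}, {Y}; under {G} X still reaches {L,Z} ∋ Z.
size 2: {G,L}, {G,Y}, {L,Y}; under {G,L} X still reaches {Z} ∋ Z.
X↔Z cannot be blocked by any observed set — no back-door set.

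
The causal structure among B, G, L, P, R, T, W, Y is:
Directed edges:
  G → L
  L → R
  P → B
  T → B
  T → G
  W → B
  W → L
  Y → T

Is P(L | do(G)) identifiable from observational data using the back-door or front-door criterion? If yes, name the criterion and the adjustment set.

P(L|do(G)): backdoor, adjust for ∅.

desc(G)\{G}={L,R}; candidates ⊆ {B,P,T,W,Y}.
∅: G⊥L given ∅ in G with G→· removed — back-door holds.
P(L|do(G)) = P(L|G) — no adjustment needed.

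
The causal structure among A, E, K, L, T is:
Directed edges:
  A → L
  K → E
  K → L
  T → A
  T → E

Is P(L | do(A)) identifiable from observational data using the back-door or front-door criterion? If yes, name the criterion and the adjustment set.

desc(A)\{A}={L}; candidates ⊆ {E,K,T}.
∅: A⊥L given ∅ in G with A→· removed — back-door holds.
P(L|do(A)) = P(L|A) — no adjustment needed.

P(L|do(A)): backdoor, adjust for ∅.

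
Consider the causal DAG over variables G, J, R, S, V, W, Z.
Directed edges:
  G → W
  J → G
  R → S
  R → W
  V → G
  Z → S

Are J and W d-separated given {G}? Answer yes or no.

Bayes-Ball from J | {G} reaches {V}.
W ∉ reach(J|{G}) ⇒ J ⊥ W | {G}.

Yes — J ⊥ W | {G}.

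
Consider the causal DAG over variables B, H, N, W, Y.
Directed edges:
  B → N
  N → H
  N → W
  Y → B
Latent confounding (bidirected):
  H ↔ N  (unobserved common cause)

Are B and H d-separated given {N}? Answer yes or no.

Bayes-Ball from B | {N} reaches {H,Y}.
H ∈ reach(B|{N}) ⇒ B ⊥̸ H | {N}.

No — B and H are d-connected given {N}.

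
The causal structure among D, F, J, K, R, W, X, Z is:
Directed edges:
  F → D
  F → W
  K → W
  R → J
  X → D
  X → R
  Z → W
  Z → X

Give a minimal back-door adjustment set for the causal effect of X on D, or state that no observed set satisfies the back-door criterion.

desc(X)\{X}={D,J,R}; candidates ⊆ {F,K,W,Z}.
∅: X⊥D given ∅ in G with X→· removed — back-door holds.

X→D: minimal back-door set ∅.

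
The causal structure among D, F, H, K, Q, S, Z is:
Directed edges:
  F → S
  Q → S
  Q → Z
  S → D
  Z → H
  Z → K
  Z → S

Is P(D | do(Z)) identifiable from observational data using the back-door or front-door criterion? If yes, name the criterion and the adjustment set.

desc(Z)\{Z}={D,H,K,S}; candidates ⊆ {F,Q}.
size 0: {}; under {} Z still reaches {D,Q,S} ∋ D.
{Q}: Z⊥D given {Q} in G with Z→· removed — back-door holds.
P(D|do(Z)) = Σ_{Q} P(D|Z,Q)·P(Q).

P(D|do(Z)): backdoor, adjust for {Q}.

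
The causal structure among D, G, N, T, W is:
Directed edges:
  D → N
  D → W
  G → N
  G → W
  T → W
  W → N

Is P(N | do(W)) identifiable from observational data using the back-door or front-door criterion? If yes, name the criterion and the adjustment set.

desc(W)\{W}={N}; candidates ⊆ {D,G,T}.
size 0: {}; under {} W still reaches {D,G,N,T} ∋ N.
size 1: {D}, {G}, {T}; under {D} W still reaches {G,N,T} ∋ N.
{D,G}: W⊥N given {D,G} in G with W→· removed — back-door holds.
P(N|do(W)) = Σ_{D,G} P(N|W,D,G)·P(D,G).

P(N|do(W)): backdoor, adjust for {D, G}.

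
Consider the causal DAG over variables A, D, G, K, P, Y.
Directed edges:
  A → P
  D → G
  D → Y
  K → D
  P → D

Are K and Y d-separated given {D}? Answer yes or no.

Yes — K ⊥ Y | {D}.

Bayes-Ball from K | {D} reaches {A,P}.
Y ∉ reach(K|{D}) ⇒ K ⊥ Y | {D}.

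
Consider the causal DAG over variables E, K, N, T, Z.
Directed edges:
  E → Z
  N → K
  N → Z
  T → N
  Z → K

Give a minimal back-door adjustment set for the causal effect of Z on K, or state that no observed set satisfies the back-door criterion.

Z→K: minimal back-door set {N}.

desc(Z)\{Z}={K}; candidates ⊆ {E,N,T}.
size 0: {}; under {} Z still reaches {E,K,N,T} ∋ K.
{N}: Z⊥K given {N} in G with Z→· removed — back-door holds.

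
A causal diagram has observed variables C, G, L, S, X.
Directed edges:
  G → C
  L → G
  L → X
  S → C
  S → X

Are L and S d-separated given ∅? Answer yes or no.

Yes — L ⊥ S | ∅.

Bayes-Ball from L | ∅ reaches {C,G,X}.
S ∉ reach(L|∅) ⇒ L ⊥ S | ∅.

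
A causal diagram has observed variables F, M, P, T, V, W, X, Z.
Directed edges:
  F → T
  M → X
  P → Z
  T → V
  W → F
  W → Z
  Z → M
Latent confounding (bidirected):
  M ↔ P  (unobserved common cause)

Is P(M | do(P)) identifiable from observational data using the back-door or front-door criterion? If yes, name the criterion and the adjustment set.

P(M|do(P)): frontdoor, adjust for {Z}.

desc(P)\{P}={M,X,Z}; candidates ⊆ {F,T,V,W}.
P↔M: latent back-door arc(s) into P.
size 0: {}; under {} P still reaches {M,X} ∋ M.
size 1: {F}, {T}, {V} …(+1); under {F} P still reaches {M,X} ∋ M.
size 2: {F,T}, {F,V}, {F,W} …(+3); under {F,T} P still reaches {M,X} ∋ M.
P↔M cannot be blocked by any observed set — no back-door set.
{Z}: (i) intercepts every directed P→M path; (ii) no back-door P→{Z}; (iii) {P} blocks every back-door {Z}→M. Front-door holds.
P(M|do(P)) = Σ_{Z} P(Z|P) Σ_{P'} P(M|Z,P')P(P').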